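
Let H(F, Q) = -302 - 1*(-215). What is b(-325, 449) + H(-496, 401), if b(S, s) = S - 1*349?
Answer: -761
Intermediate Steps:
b(S, s) = -349 + S (b(S, s) = S - 349 = -349 + S)
H(F, Q) = -87 (H(F, Q) = -302 + 215 = -87)
b(-325, 449) + H(-496, 401) = (-349 - 325) - 87 = -674 - 87 = -761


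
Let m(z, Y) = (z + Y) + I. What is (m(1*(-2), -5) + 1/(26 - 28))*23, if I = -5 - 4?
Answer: -759/2 ≈ -379.50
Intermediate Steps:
I = -9
m(z, Y) = -9 + Y + z (m(z, Y) = (z + Y) - 9 = (Y + z) - 9 = -9 + Y + z)
(m(1*(-2), -5) + 1/(26 - 28))*23 = ((-9 - 5 + 1*(-2)) + 1/(26 - 28))*23 = ((-9 - 5 - 2) + 1/(-2))*23 = (-16 - ½)*23 = -33/2*23 = -759/2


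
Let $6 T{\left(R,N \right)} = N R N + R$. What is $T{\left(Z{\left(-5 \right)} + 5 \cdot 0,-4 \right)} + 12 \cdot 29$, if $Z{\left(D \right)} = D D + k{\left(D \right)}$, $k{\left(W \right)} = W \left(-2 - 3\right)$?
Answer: $\frac{1469}{3} \approx 489.67$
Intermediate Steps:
$k{\left(W \right)} = - 5 W$ ($k{\left(W \right)} = W \left(-5\right) = - 5 W$)
$Z{\left(D \right)} = D^{2} - 5 D$ ($Z{\left(D \right)} = D D - 5 D = D^{2} - 5 D$)
$T{\left(R,N \right)} = \frac{R}{6} + \frac{R N^{2}}{6}$ ($T{\left(R,N \right)} = \frac{N R N + R}{6} = \frac{R N^{2} + R}{6} = \frac{R + R N^{2}}{6} = \frac{R}{6} + \frac{R N^{2}}{6}$)
$T{\left(Z{\left(-5 \right)} + 5 \cdot 0,-4 \right)} + 12 \cdot 29 = \frac{\left(- 5 \left(-5 - 5\right) + 5 \cdot 0\right) \left(1 + \left(-4\right)^{2}\right)}{6} + 12 \cdot 29 = \frac{\left(\left(-5\right) \left(-10\right) + 0\right) \left(1 + 16\right)}{6} + 348 = \frac{1}{6} \left(50 + 0\right) 17 + 348 = \frac{1}{6} \cdot 50 \cdot 17 + 348 = \frac{425}{3} + 348 = \frac{1469}{3}$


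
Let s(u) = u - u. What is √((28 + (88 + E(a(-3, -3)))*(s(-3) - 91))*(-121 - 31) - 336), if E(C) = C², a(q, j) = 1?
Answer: 22*√2534 ≈ 1107.5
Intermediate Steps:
s(u) = 0
√((28 + (88 + E(a(-3, -3)))*(s(-3) - 91))*(-121 - 31) - 336) = √((28 + (88 + 1²)*(0 - 91))*(-121 - 31) - 336) = √((28 + (88 + 1)*(-91))*(-152) - 336) = √((28 + 89*(-91))*(-152) - 336) = √((28 - 8099)*(-152) - 336) = √(-8071*(-152) - 336) = √(1226792 - 336) = √1226456 = 22*√2534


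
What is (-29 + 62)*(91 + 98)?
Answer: 6237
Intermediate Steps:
(-29 + 62)*(91 + 98) = 33*189 = 6237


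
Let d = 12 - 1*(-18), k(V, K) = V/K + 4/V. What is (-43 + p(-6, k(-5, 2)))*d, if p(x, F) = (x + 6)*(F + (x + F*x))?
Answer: -1290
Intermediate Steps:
k(V, K) = 4/V + V/K
p(x, F) = (6 + x)*(F + x + F*x)
d = 30 (d = 12 + 18 = 30)
(-43 + p(-6, k(-5, 2)))*d = (-43 + ((-6)² + 6*(4/(-5) - 5/2) + 6*(-6) + (4/(-5) - 5/2)*(-6)² + 7*(4/(-5) - 5/2)*(-6)))*30 = (-43 + (36 + 6*(4*(-⅕) - 5*½) - 36 + (4*(-⅕) - 5*½)*36 + 7*(4*(-⅕) - 5*½)*(-6)))*30 = (-43 + (36 + 6*(-⅘ - 5/2) - 36 + (-⅘ - 5/2)*36 + 7*(-⅘ - 5/2)*(-6)))*30 = (-43 + (36 + 6*(-33/10) - 36 - 33/10*36 + 7*(-33/10)*(-6)))*30 = (-43 + (36 - 99/5 - 36 - 594/5 + 693/5))*30 = (-43 + 0)*30 = -43*30 = -1290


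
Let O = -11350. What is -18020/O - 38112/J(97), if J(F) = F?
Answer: -43082326/110095 ≈ -391.32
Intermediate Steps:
-18020/O - 38112/J(97) = -18020/(-11350) - 38112/97 = -18020*(-1/11350) - 38112*1/97 = 1802/1135 - 38112/97 = -43082326/110095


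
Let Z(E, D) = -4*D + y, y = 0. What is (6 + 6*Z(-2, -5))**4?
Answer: 252047376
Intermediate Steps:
Z(E, D) = -4*D (Z(E, D) = -4*D + 0 = -4*D)
(6 + 6*Z(-2, -5))**4 = (6 + 6*(-4*(-5)))**4 = (6 + 6*20)**4 = (6 + 120)**4 = 126**4 = 252047376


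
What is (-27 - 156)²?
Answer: 33489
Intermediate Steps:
(-27 - 156)² = (-183)² = 33489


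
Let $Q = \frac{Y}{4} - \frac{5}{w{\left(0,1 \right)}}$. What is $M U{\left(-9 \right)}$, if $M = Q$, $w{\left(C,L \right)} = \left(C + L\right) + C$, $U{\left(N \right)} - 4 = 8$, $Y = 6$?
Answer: $-42$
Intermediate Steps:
$U{\left(N \right)} = 12$ ($U{\left(N \right)} = 4 + 8 = 12$)
$w{\left(C,L \right)} = L + 2 C$
$Q = - \frac{7}{2}$ ($Q = \frac{6}{4} - \frac{5}{1 + 2 \cdot 0} = 6 \cdot \frac{1}{4} - \frac{5}{1 + 0} = \frac{3}{2} - \frac{5}{1} = \frac{3}{2} - 5 = - \frac{7}{2} \approx -3.5$)
$M = - \frac{7}{2} \approx -3.5$
$M U{\left(-9 \right)} = \left(- \frac{7}{2}\right) 12 = -42$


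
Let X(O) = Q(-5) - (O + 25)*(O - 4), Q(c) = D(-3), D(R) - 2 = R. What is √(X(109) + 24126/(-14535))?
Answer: 941*I*√373065/4845 ≈ 118.63*I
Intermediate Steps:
D(R) = 2 + R
Q(c) = -1 (Q(c) = 2 - 3 = -1)
X(O) = -1 - (-4 + O)*(25 + O) (X(O) = -1 - (O + 25)*(O - 4) = -1 - (25 + O)*(-4 + O) = -1 - (-4 + O)*(25 + O))
√(X(109) + 24126/(-14535)) = √((99 - 1*109² - 21*109) + 24126/(-14535)) = √((99 - 1*11881 - 2289) + 24126*(-1/14535)) = √((99 - 11881 - 2289) - 8042/4845) = √(-14071 - 8042/4845) = √(-68182037/4845) = 941*I*√373065/4845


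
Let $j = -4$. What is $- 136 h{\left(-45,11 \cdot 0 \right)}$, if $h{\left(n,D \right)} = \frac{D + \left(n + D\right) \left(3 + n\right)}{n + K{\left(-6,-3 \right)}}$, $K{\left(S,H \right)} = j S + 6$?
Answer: $17136$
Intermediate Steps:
$K{\left(S,H \right)} = 6 - 4 S$ ($K{\left(S,H \right)} = - 4 S + 6 = 6 - 4 S$)
$h{\left(n,D \right)} = \frac{D + \left(3 + n\right) \left(D + n\right)}{30 + n}$ ($h{\left(n,D \right)} = \frac{D + \left(n + D\right) \left(3 + n\right)}{n + \left(6 - -24\right)} = \frac{D + \left(D + n\right) \left(3 + n\right)}{n + \left(6 + 24\right)} = \frac{D + \left(3 + n\right) \left(D + n\right)}{n + 30} = \frac{D + \left(3 + n\right) \left(D + n\right)}{30 + n}$)
$- 136 h{\left(-45,11 \cdot 0 \right)} = - 136 \frac{\left(-45\right)^{2} + 3 \left(-45\right) + 4 \cdot 11 \cdot 0 + 11 \cdot 0 \left(-45\right)}{30 - 45} = - 136 \frac{2025 - 135 + 4 \cdot 0 + 0 \left(-45\right)}{-15} = - 136 \left(- \frac{2025 - 135 + 0 + 0}{15}\right) = - 136 \left(\left(- \frac{1}{15}\right) 1890\right) = \left(-136\right) \left(-126\right) = 17136$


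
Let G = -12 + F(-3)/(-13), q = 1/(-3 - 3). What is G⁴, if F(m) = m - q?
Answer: 713283282721/37015056 ≈ 19270.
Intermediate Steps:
q = -⅙ (q = 1/(-6) = -⅙ ≈ -0.16667)
F(m) = ⅙ + m (F(m) = m - 1*(-⅙) = m + ⅙ = ⅙ + m)
G = -919/78 (G = -12 + (⅙ - 3)/(-13) = -12 - 17/6*(-1/13) = -12 + 17/78 = -919/78 ≈ -11.782)
G⁴ = (-919/78)⁴ = 713283282721/37015056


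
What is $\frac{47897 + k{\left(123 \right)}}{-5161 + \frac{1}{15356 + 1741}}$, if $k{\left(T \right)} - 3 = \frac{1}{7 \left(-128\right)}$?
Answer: $- \frac{733775867703}{79060903936} \approx -9.2811$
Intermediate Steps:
$k{\left(T \right)} = \frac{2687}{896}$ ($k{\left(T \right)} = 3 + \frac{1}{7 \left(-128\right)} = 3 + \frac{1}{7} \left(- \frac{1}{128}\right) = 3 - \frac{1}{896} = \frac{2687}{896}$)
$\frac{47897 + k{\left(123 \right)}}{-5161 + \frac{1}{15356 + 1741}} = \frac{47897 + \frac{2687}{896}}{-5161 + \frac{1}{15356 + 1741}} = \frac{42918399}{896 \left(-5161 + \frac{1}{17097}\right)} = \frac{42918399}{896 \left(- \frac{88237616}{17097}\right)} = \frac{42918399}{896} \left(- \frac{17097}{88237616}\right) = - \frac{733775867703}{79060903936}$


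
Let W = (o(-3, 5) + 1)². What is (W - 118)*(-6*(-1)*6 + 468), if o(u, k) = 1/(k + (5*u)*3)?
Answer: -11798577/200 ≈ -58993.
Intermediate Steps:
o(u, k) = 1/(k + 15*u)
W = 1521/1600 (W = (1/(5 + 15*(-3)) + 1)² = (1/(5 - 45) + 1)² = (1/(-40) + 1)² = (-1/40 + 1)² = (39/40)² = 1521/1600 ≈ 0.95062)
(W - 118)*(-6*(-1)*6 + 468) = (1521/1600 - 118)*(-6*(-1)*6 + 468) = -187279*(6*6 + 468)/1600 = -187279*(36 + 468)/1600 = -187279/1600*504 = -11798577/200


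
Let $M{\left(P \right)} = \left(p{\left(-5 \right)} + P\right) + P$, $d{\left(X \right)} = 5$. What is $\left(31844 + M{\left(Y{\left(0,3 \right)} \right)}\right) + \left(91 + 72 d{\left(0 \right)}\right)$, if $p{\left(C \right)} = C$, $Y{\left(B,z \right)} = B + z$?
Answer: $32296$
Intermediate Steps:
$M{\left(P \right)} = -5 + 2 P$ ($M{\left(P \right)} = \left(-5 + P\right) + P = -5 + 2 P$)
$\left(31844 + M{\left(Y{\left(0,3 \right)} \right)}\right) + \left(91 + 72 d{\left(0 \right)}\right) = \left(31844 - \left(5 - 2 \left(0 + 3\right)\right)\right) + \left(91 + 72 \cdot 5\right) = \left(31844 + \left(-5 + 2 \cdot 3\right)\right) + \left(91 + 360\right) = \left(31844 + \left(-5 + 6\right)\right) + 451 = \left(31844 + 1\right) + 451 = 31845 + 451 = 32296$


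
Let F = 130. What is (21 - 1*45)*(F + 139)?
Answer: -6456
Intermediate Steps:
(21 - 1*45)*(F + 139) = (21 - 1*45)*(130 + 139) = (21 - 45)*269 = -24*269 = -6456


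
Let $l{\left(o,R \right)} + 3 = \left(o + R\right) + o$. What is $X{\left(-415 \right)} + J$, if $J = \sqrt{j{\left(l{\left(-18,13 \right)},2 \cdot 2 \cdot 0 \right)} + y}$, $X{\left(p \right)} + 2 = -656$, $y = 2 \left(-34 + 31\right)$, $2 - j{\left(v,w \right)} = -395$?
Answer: $-658 + \sqrt{391} \approx -638.23$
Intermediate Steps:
$l{\left(o,R \right)} = -3 + R + 2 o$ ($l{\left(o,R \right)} = -3 + \left(\left(o + R\right) + o\right) = -3 + \left(\left(R + o\right) + o\right) = -3 + \left(R + 2 o\right) = -3 + R + 2 o$)
$j{\left(v,w \right)} = 397$ ($j{\left(v,w \right)} = 2 - -395 = 2 + 395 = 397$)
$y = -6$ ($y = 2 \left(-3\right) = -6$)
$X{\left(p \right)} = -658$ ($X{\left(p \right)} = -2 - 656 = -658$)
$J = \sqrt{391}$ ($J = \sqrt{397 - 6} = \sqrt{391} \approx 19.774$)
$X{\left(-415 \right)} + J = -658 + \sqrt{391}$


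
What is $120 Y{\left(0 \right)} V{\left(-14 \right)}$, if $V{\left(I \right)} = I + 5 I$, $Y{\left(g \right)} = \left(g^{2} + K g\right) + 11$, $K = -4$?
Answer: $-110880$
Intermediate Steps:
$Y{\left(g \right)} = 11 + g^{2} - 4 g$ ($Y{\left(g \right)} = \left(g^{2} - 4 g\right) + 11 = 11 + g^{2} - 4 g$)
$V{\left(I \right)} = 6 I$
$120 Y{\left(0 \right)} V{\left(-14 \right)} = 120 \left(11 + 0^{2} - 0\right) 6 \left(-14\right) = 120 \left(11 + 0 + 0\right) \left(-84\right) = 120 \cdot 11 \left(-84\right) = 1320 \left(-84\right) = -110880$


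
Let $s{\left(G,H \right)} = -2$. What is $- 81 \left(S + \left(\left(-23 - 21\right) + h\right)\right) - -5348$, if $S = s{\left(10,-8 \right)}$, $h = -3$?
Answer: $9317$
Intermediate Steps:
$S = -2$
$- 81 \left(S + \left(\left(-23 - 21\right) + h\right)\right) - -5348 = - 81 \left(-2 - 47\right) - -5348 = - 81 \left(-2 - 47\right) + 5348 = \left(-81\right) \left(-49\right) + 5348 = 3969 + 5348 = 9317$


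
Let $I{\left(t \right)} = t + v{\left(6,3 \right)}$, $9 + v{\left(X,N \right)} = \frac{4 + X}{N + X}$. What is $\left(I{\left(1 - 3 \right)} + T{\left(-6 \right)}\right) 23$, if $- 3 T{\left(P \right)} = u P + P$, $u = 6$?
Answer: $\frac{851}{9} \approx 94.556$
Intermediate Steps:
$v{\left(X,N \right)} = -9 + \frac{4 + X}{N + X}$
$I{\left(t \right)} = - \frac{71}{9} + t$ ($I{\left(t \right)} = t + \frac{4 - 27 - 48}{3 + 6} = t + \frac{4 - 27 - 48}{9} = t + \frac{1}{9} \left(-71\right) = t - \frac{71}{9} = - \frac{71}{9} + t$)
$T{\left(P \right)} = - \frac{7 P}{3}$ ($T{\left(P \right)} = - \frac{6 P + P}{3} = - \frac{7 P}{3}$)
$\left(I{\left(1 - 3 \right)} + T{\left(-6 \right)}\right) 23 = \left(\left(- \frac{71}{9} + \left(1 - 3\right)\right) - -14\right) 23 = \left(\left(- \frac{71}{9} + \left(1 - 3\right)\right) + 14\right) 23 = \left(\left(- \frac{71}{9} - 2\right) + 14\right) 23 = \left(- \frac{89}{9} + 14\right) 23 = \frac{37}{9} \cdot 23 = \frac{851}{9}$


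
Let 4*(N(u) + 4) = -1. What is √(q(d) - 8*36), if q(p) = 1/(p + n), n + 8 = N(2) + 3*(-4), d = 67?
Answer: 2*I*√233909/57 ≈ 16.97*I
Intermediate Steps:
N(u) = -17/4 (N(u) = -4 + (¼)*(-1) = -4 - ¼ = -17/4)
n = -97/4 (n = -8 + (-17/4 + 3*(-4)) = -8 + (-17/4 - 12) = -8 - 65/4 = -97/4 ≈ -24.250)
q(p) = 1/(-97/4 + p) (q(p) = 1/(p - 97/4) = 1/(-97/4 + p))
√(q(d) - 8*36) = √(4/(-97 + 4*67) - 8*36) = √(4/(-97 + 268) - 288) = √(4/171 - 288) = √(-49244/171) = 2*I*√233909/57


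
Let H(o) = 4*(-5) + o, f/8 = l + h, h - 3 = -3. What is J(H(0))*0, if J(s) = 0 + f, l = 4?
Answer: 0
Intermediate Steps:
h = 0 (h = 3 - 3 = 0)
f = 32 (f = 8*(4 + 0) = 8*4 = 32)
H(o) = -20 + o
J(s) = 32 (J(s) = 0 + 32 = 32)
J(H(0))*0 = 32*0 = 0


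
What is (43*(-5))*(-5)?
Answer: 1075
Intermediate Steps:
(43*(-5))*(-5) = -215*(-5) = 1075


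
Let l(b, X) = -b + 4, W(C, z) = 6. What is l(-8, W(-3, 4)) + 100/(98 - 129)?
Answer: 272/31 ≈ 8.7742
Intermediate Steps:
l(b, X) = 4 - b
l(-8, W(-3, 4)) + 100/(98 - 129) = (4 - 1*(-8)) + 100/(98 - 129) = (4 + 8) + 100/(-31) = 12 - 1/31*100 = 12 - 100/31 = 272/31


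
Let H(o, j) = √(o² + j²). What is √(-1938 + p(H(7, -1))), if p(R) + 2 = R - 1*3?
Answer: √(-1943 + 5*√2) ≈ 43.999*I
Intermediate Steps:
H(o, j) = √(j² + o²)
p(R) = -5 + R (p(R) = -2 + (R - 1*3) = -2 + (R - 3) = -2 + (-3 + R) = -5 + R)
√(-1938 + p(H(7, -1))) = √(-1938 + (-5 + √((-1)² + 7²))) = √(-1938 + (-5 + √(1 + 49))) = √(-1938 + (-5 + √50)) = √(-1938 + (-5 + 5*√2)) = √(-1943 + 5*√2)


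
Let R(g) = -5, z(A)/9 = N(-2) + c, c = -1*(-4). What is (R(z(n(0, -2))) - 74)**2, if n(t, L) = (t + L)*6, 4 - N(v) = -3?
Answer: 6241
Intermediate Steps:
N(v) = 7 (N(v) = 4 - 1*(-3) = 4 + 3 = 7)
n(t, L) = 6*L + 6*t (n(t, L) = (L + t)*6 = 6*L + 6*t)
c = 4
z(A) = 99 (z(A) = 9*(7 + 4) = 9*11 = 99)
(R(z(n(0, -2))) - 74)**2 = (-5 - 74)**2 = (-79)**2 = 6241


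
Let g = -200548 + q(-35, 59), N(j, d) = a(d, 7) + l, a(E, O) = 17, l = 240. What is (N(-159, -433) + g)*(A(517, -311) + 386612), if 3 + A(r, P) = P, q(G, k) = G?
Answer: -77385533148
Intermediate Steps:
N(j, d) = 257 (N(j, d) = 17 + 240 = 257)
A(r, P) = -3 + P
g = -200583 (g = -200548 - 35 = -200583)
(N(-159, -433) + g)*(A(517, -311) + 386612) = (257 - 200583)*((-3 - 311) + 386612) = -200326*(-314 + 386612) = -200326*386298 = -77385533148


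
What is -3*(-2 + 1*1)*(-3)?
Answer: -9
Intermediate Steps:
-3*(-2 + 1*1)*(-3) = -3*(-2 + 1)*(-3) = -(-3)*(-3) = -3*3 = -9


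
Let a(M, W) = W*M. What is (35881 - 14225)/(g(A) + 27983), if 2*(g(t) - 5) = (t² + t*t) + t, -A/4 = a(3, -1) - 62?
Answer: 10828/47859 ≈ 0.22625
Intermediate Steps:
a(M, W) = M*W
A = 260 (A = -4*(3*(-1) - 62) = -4*(-3 - 62) = -4*(-65) = 260)
g(t) = 5 + t² + t/2 (g(t) = 5 + ((t² + t*t) + t)/2 = 5 + ((t² + t²) + t)/2 = 5 + (2*t² + t)/2 = 5 + (t + 2*t²)/2 = 5 + (t² + t/2) = 5 + t² + t/2)
(35881 - 14225)/(g(A) + 27983) = (35881 - 14225)/((5 + 260² + (½)*260) + 27983) = 21656/((5 + 67600 + 130) + 27983) = 21656/(67735 + 27983) = 21656/95718 = 21656*(1/95718) = 10828/47859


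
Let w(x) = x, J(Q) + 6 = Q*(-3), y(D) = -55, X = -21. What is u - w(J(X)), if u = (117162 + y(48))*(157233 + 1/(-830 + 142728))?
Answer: 2612779917567959/141898 ≈ 1.8413e+10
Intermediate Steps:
J(Q) = -6 - 3*Q (J(Q) = -6 + Q*(-3) = -6 - 3*Q)
u = 2612779925656145/141898 (u = (117162 - 55)*(157233 + 1/(-830 + 142728)) = 117107*(157233 + 1/141898) = 117107*(22311048235/141898) = 2612779925656145/141898 ≈ 1.8413e+10)
u - w(J(X)) = 2612779925656145/141898 - (-6 - 3*(-21)) = 2612779925656145/141898 - (-6 + 63) = 2612779925656145/141898 - 1*57 = 2612779925656145/141898 - 57 = 2612779917567959/141898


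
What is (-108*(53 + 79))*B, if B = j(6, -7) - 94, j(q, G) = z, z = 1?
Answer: 1325808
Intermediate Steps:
j(q, G) = 1
B = -93 (B = 1 - 94 = -93)
(-108*(53 + 79))*B = -108*(53 + 79)*(-93) = -108*132*(-93) = -14256*(-93) = 1325808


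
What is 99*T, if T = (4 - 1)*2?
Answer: 594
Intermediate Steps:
T = 6 (T = 3*2 = 6)
99*T = 99*6 = 594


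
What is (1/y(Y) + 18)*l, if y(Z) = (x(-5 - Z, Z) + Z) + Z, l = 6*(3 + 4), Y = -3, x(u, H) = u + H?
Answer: 8274/11 ≈ 752.18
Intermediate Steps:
x(u, H) = H + u
l = 42 (l = 6*7 = 42)
y(Z) = -5 + 2*Z (y(Z) = ((Z + (-5 - Z)) + Z) + Z = (-5 + Z) + Z = -5 + 2*Z)
(1/y(Y) + 18)*l = (1/(-5 + 2*(-3)) + 18)*42 = (1/(-5 - 6) + 18)*42 = (1/(-11) + 18)*42 = (-1/11 + 18)*42 = (197/11)*42 = 8274/11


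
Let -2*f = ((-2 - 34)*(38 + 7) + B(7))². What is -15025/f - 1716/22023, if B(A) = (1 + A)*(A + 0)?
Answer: -589284931/8978395368 ≈ -0.065634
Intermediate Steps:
B(A) = A*(1 + A) (B(A) = (1 + A)*A = A*(1 + A))
f = -1223048 (f = -((-2 - 34)*(38 + 7) + 7*(1 + 7))²/2 = -(-36*45 + 7*8)²/2 = -(-1620 + 56)²/2 = -½*(-1564)² = -½*2446096 = -1223048)
-15025/f - 1716/22023 = -15025/(-1223048) - 1716/22023 = -15025*(-1/1223048) - 1716*1/22023 = 15025/1223048 - 572/7341 = -589284931/8978395368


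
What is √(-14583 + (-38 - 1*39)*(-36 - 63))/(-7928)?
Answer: -I*√435/1982 ≈ -0.010523*I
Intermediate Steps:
√(-14583 + (-38 - 1*39)*(-36 - 63))/(-7928) = √(-14583 + (-38 - 39)*(-99))*(-1/7928) = √(-14583 - 77*(-99))*(-1/7928) = √(-14583 + 7623)*(-1/7928) = √(-6960)*(-1/7928) = (4*I*√435)*(-1/7928) = -I*√435/1982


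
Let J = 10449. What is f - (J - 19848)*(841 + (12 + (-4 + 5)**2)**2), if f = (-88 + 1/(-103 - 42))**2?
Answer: 199752957871/21025 ≈ 9.5007e+6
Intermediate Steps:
f = 162843121/21025 (f = (-88 + 1/(-145))**2 = (-88 - 1/145)**2 = (-12761/145)**2 = 162843121/21025 ≈ 7745.2)
f - (J - 19848)*(841 + (12 + (-4 + 5)**2)**2) = 162843121/21025 - (10449 - 19848)*(841 + (12 + (-4 + 5)**2)**2) = 162843121/21025 - (-9399)*(841 + (12 + 1**2)**2) = 162843121/21025 - (-9399)*(841 + (12 + 1)**2) = 162843121/21025 - (-9399)*(841 + 13**2) = 162843121/21025 - (-9399)*(841 + 169) = 162843121/21025 - (-9399)*1010 = 162843121/21025 - 1*(-9492990) = 162843121/21025 + 9492990 = 199752957871/21025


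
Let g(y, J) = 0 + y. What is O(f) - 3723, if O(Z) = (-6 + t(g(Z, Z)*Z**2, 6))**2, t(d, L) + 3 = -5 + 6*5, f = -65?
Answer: -3467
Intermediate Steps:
g(y, J) = y
t(d, L) = 22 (t(d, L) = -3 + (-5 + 6*5) = -3 + (-5 + 30) = -3 + 25 = 22)
O(Z) = 256 (O(Z) = (-6 + 22)**2 = 16**2 = 256)
O(f) - 3723 = 256 - 3723 = -3467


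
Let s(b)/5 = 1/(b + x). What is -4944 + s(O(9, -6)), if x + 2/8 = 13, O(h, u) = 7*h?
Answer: -1498012/303 ≈ -4943.9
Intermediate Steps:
x = 51/4 (x = -¼ + 13 = 51/4 ≈ 12.750)
s(b) = 5/(51/4 + b) (s(b) = 5/(b + 51/4) = 5/(51/4 + b))
-4944 + s(O(9, -6)) = -4944 + 20/(51 + 4*(7*9)) = -4944 + 20/(51 + 4*63) = -4944 + 20/(51 + 252) = -4944 + 20/303 = -1498012/303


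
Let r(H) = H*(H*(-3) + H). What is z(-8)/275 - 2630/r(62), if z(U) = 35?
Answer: 99233/211420 ≈ 0.46936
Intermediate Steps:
r(H) = -2*H**2 (r(H) = H*(-3*H + H) = H*(-2*H) = -2*H**2)
z(-8)/275 - 2630/r(62) = 35/275 - 2630/((-2*62**2)) = 35*(1/275) - 2630/((-2*3844)) = 7/55 - 2630/(-7688) = 7/55 - 2630*(-1/7688) = 7/55 + 1315/3844 = 99233/211420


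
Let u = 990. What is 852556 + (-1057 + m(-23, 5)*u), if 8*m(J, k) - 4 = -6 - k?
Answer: 3402531/4 ≈ 8.5063e+5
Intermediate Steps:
m(J, k) = -¼ - k/8 (m(J, k) = ½ + (-6 - k)/8 = ½ + (-¾ - k/8) = -¼ - k/8)
852556 + (-1057 + m(-23, 5)*u) = 852556 + (-1057 + (-¼ - ⅛*5)*990) = 852556 + (-1057 + (-¼ - 5/8)*990) = 852556 + (-1057 - 7/8*990) = 852556 + (-1057 - 3465/4) = 852556 - 7693/4 = 3402531/4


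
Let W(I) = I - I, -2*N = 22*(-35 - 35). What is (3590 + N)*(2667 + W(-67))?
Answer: 11628120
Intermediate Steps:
N = 770 (N = -11*(-35 - 35) = -11*(-70) = -½*(-1540) = 770)
W(I) = 0
(3590 + N)*(2667 + W(-67)) = (3590 + 770)*(2667 + 0) = 4360*2667 = 11628120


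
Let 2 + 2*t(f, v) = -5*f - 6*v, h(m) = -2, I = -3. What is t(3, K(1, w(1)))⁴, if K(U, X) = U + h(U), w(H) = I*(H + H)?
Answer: 14641/16 ≈ 915.06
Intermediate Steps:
w(H) = -6*H (w(H) = -3*(H + H) = -6*H)
K(U, X) = -2 + U (K(U, X) = U - 2 = -2 + U)
t(f, v) = -1 - 3*v - 5*f/2 (t(f, v) = -1 + (-5*f - 6*v)/2 = -1 + (-6*v - 5*f)/2 = -1 + (-3*v - 5*f/2) = -1 - 3*v - 5*f/2)
t(3, K(1, w(1)))⁴ = (-1 - 3*(-2 + 1) - 5/2*3)⁴ = (-1 - 3*(-1) - 15/2)⁴ = (-1 + 3 - 15/2)⁴ = (-11/2)⁴ = 14641/16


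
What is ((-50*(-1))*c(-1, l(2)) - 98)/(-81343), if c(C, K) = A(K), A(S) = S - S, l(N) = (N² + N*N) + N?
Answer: 98/81343 ≈ 0.0012048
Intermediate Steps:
l(N) = N + 2*N² (l(N) = (N² + N²) + N = 2*N² + N = N + 2*N²)
A(S) = 0
c(C, K) = 0
((-50*(-1))*c(-1, l(2)) - 98)/(-81343) = (-50*(-1)*0 - 98)/(-81343) = (50*0 - 98)*(-1/81343) = (0 - 98)*(-1/81343) = -98*(-1/81343) = 98/81343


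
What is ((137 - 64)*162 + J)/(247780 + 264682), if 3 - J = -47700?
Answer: 59529/512462 ≈ 0.11616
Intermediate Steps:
J = 47703 (J = 3 - 1*(-47700) = 3 + 47700 = 47703)
((137 - 64)*162 + J)/(247780 + 264682) = ((137 - 64)*162 + 47703)/(247780 + 264682) = (73*162 + 47703)/512462 = (11826 + 47703)*(1/512462) = 59529*(1/512462) = 59529/512462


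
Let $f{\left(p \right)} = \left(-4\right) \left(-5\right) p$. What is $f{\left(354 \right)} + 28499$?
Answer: $35579$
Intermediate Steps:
$f{\left(p \right)} = 20 p$
$f{\left(354 \right)} + 28499 = 20 \cdot 354 + 28499 = 7080 + 28499 = 35579$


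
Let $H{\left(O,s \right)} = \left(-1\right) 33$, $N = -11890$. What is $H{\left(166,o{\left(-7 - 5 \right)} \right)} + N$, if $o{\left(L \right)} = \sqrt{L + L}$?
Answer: $-11923$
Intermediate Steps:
$o{\left(L \right)} = \sqrt{2} \sqrt{L}$ ($o{\left(L \right)} = \sqrt{2 L} = \sqrt{2} \sqrt{L}$)
$H{\left(O,s \right)} = -33$
$H{\left(166,o{\left(-7 - 5 \right)} \right)} + N = -33 - 11890 = -11923$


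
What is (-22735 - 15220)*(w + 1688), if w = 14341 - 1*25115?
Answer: 344859130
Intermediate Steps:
w = -10774 (w = 14341 - 25115 = -10774)
(-22735 - 15220)*(w + 1688) = (-22735 - 15220)*(-10774 + 1688) = -37955*(-9086) = 344859130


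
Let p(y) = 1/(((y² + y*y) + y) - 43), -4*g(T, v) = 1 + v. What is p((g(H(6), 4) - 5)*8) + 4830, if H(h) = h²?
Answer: 23700811/4907 ≈ 4830.0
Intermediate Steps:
g(T, v) = -¼ - v/4 (g(T, v) = -(1 + v)/4 = -¼ - v/4)
p(y) = 1/(-43 + y + 2*y²) (p(y) = 1/(((y² + y²) + y) - 43) = 1/((2*y² + y) - 43) = 1/((y + 2*y²) - 43) = 1/(-43 + y + 2*y²))
p((g(H(6), 4) - 5)*8) + 4830 = 1/(-43 + ((-¼ - ¼*4) - 5)*8 + 2*(((-¼ - ¼*4) - 5)*8)²) + 4830 = 1/(-43 + ((-¼ - 1) - 5)*8 + 2*(((-¼ - 1) - 5)*8)²) + 4830 = 1/(-43 + (-5/4 - 5)*8 + 2*((-5/4 - 5)*8)²) + 4830 = 1/(-43 - 25/4*8 + 2*(-25/4*8)²) + 4830 = 1/(-43 - 50 + 2*(-50)²) + 4830 = 1/(-43 - 50 + 2*2500) + 4830 = 1/(-43 - 50 + 5000) + 4830 = 1/4907 + 4830 = 23700811/4907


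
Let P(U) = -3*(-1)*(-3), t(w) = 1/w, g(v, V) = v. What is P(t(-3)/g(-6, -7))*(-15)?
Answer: 135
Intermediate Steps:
P(U) = -9 (P(U) = 3*(-3) = -9)
P(t(-3)/g(-6, -7))*(-15) = -9*(-15) = 135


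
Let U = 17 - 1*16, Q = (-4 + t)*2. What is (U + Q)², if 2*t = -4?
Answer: 121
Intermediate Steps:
t = -2 (t = (½)*(-4) = -2)
Q = -12 (Q = (-4 - 2)*2 = -6*2 = -12)
U = 1 (U = 17 - 16 = 1)
(U + Q)² = (1 - 12)² = (-11)² = 121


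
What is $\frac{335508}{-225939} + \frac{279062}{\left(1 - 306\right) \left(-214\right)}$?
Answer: $\frac{6858730343}{2457839755} \approx 2.7906$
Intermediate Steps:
$\frac{335508}{-225939} + \frac{279062}{\left(1 - 306\right) \left(-214\right)} = 335508 \left(- \frac{1}{225939}\right) + \frac{279062}{\left(-305\right) \left(-214\right)} = - \frac{111836}{75313} + \frac{279062}{65270} = - \frac{111836}{75313} + 279062 \cdot \frac{1}{65270} = - \frac{111836}{75313} + \frac{139531}{32635} = \frac{6858730343}{2457839755}$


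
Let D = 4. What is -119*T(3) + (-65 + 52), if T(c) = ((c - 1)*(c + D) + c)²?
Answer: -34404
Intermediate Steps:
T(c) = (c + (-1 + c)*(4 + c))² (T(c) = ((c - 1)*(c + 4) + c)² = ((-1 + c)*(4 + c) + c)² = (c + (-1 + c)*(4 + c))²)
-119*T(3) + (-65 + 52) = -119*(-4 + 3² + 4*3)² + (-65 + 52) = -119*(-4 + 9 + 12)² - 13 = -119*17² - 13 = -119*289 - 13 = -34391 - 13 = -34404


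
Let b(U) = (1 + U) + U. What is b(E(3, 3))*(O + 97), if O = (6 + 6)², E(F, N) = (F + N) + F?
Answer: 4579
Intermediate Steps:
E(F, N) = N + 2*F
O = 144 (O = 12² = 144)
b(U) = 1 + 2*U
b(E(3, 3))*(O + 97) = (1 + 2*(3 + 2*3))*(144 + 97) = (1 + 2*(3 + 6))*241 = (1 + 2*9)*241 = (1 + 18)*241 = 19*241 = 4579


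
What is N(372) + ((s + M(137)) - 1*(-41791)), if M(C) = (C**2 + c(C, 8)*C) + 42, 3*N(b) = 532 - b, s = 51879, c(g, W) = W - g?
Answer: 284584/3 ≈ 94861.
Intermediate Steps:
N(b) = 532/3 - b/3 (N(b) = (532 - b)/3 = 532/3 - b/3)
M(C) = 42 + C**2 + C*(8 - C) (M(C) = (C**2 + (8 - C)*C) + 42 = (C**2 + C*(8 - C)) + 42 = 42 + C**2 + C*(8 - C))
N(372) + ((s + M(137)) - 1*(-41791)) = (532/3 - 1/3*372) + ((51879 + (42 + 8*137)) - 1*(-41791)) = (532/3 - 124) + ((51879 + (42 + 1096)) + 41791) = 160/3 + ((51879 + 1138) + 41791) = 160/3 + (53017 + 41791) = 160/3 + 94808 = 284584/3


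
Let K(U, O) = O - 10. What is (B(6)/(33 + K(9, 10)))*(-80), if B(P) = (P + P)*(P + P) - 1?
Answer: -1040/3 ≈ -346.67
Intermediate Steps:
K(U, O) = -10 + O
B(P) = -1 + 4*P**2 (B(P) = (2*P)*(2*P) - 1 = 4*P**2 - 1 = -1 + 4*P**2)
(B(6)/(33 + K(9, 10)))*(-80) = ((-1 + 4*6**2)/(33 + (-10 + 10)))*(-80) = ((-1 + 4*36)/(33 + 0))*(-80) = ((-1 + 144)/33)*(-80) = ((1/33)*143)*(-80) = (13/3)*(-80) = -1040/3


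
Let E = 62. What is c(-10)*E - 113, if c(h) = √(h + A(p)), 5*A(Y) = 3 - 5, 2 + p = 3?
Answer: -113 + 124*I*√65/5 ≈ -113.0 + 199.94*I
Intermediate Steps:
p = 1 (p = -2 + 3 = 1)
A(Y) = -⅖ (A(Y) = (3 - 5)/5 = (⅕)*(-2) = -⅖)
c(h) = √(-⅖ + h) (c(h) = √(h - ⅖) = √(-⅖ + h))
c(-10)*E - 113 = (√(-10 + 25*(-10))/5)*62 - 113 = (√(-10 - 250)/5)*62 - 113 = (√(-260)/5)*62 - 113 = ((2*I*√65)/5)*62 - 113 = (2*I*√65/5)*62 - 113 = 124*I*√65/5 - 113 = -113 + 124*I*√65/5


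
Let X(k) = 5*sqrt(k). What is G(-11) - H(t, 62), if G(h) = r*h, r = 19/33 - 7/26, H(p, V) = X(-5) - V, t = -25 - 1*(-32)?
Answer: 4573/78 - 5*I*sqrt(5) ≈ 58.628 - 11.18*I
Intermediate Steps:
t = 7 (t = -25 + 32 = 7)
H(p, V) = -V + 5*I*sqrt(5) (H(p, V) = 5*sqrt(-5) - V = 5*(I*sqrt(5)) - V = 5*I*sqrt(5) - V = -V + 5*I*sqrt(5))
r = 263/858 (r = 19*(1/33) - 7*1/26 = 19/33 - 7/26 = 263/858 ≈ 0.30653)
G(h) = 263*h/858
G(-11) - H(t, 62) = (263/858)*(-11) - (-1*62 + 5*I*sqrt(5)) = -263/78 - (-62 + 5*I*sqrt(5)) = -263/78 + (62 - 5*I*sqrt(5)) = 4573/78 - 5*I*sqrt(5)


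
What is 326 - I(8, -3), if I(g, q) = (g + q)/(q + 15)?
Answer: 3907/12 ≈ 325.58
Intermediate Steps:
I(g, q) = (g + q)/(15 + q)
326 - I(8, -3) = 326 - (8 - 3)/(15 - 3) = 326 - 5/12 = 3907/12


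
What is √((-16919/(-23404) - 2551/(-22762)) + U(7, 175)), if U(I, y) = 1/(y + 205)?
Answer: √371420149657369370/665902310 ≈ 0.91521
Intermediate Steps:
U(I, y) = 1/(205 + y)
√((-16919/(-23404) - 2551/(-22762)) + U(7, 175)) = √((-16919/(-23404) - 2551/(-22762)) + 1/(205 + 175)) = √((-16919*(-1/23404) - 2551*(-1/22762)) + 1/380) = √((16919/23404 + 2551/22762) + 1/380) = √(222406941/266360924 + 1/380) = √(557769727/665902310) = √371420149657369370/665902310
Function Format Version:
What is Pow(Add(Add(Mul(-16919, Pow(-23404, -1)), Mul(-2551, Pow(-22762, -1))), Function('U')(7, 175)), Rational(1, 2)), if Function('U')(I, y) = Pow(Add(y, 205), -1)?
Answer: Mul(Rational(1, 665902310), Pow(371420149657369370, Rational(1, 2))) ≈ 0.91521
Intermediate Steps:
Function('U')(I, y) = Pow(Add(205, y), -1)
Pow(Add(Add(Mul(-16919, Pow(-23404, -1)), Mul(-2551, Pow(-22762, -1))), Function('U')(7, 175)), Rational(1, 2)) = Pow(Add(Add(Mul(-16919, Pow(-23404, -1)), Mul(-2551, Pow(-22762, -1))), Pow(Add(205, 175), -1)), Rational(1, 2)) = Pow(Add(Add(Mul(-16919, Rational(-1, 23404)), Mul(-2551, Rational(-1, 22762))), Pow(380, -1)), Rational(1, 2)) = Pow(Add(Add(Rational(16919, 23404), Rational(2551, 22762)), Rational(1, 380)), Rational(1, 2)) = Pow(Add(Rational(222406941, 266360924), Rational(1, 380)), Rational(1, 2)) = Pow(Rational(557769727, 665902310), Rational(1, 2)) = Mul(Rational(1, 665902310), Pow(371420149657369370, Rational(1, 2)))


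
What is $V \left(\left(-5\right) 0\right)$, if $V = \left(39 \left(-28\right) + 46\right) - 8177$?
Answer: $0$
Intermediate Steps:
$V = -9223$ ($V = \left(-1092 + 46\right) - 8177 = -1046 - 8177 = -9223$)
$V \left(\left(-5\right) 0\right) = - 9223 \left(\left(-5\right) 0\right) = \left(-9223\right) 0 = 0$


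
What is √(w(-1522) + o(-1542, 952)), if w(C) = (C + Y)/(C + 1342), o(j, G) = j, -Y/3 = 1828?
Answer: I*√1352770/30 ≈ 38.77*I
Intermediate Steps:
Y = -5484 (Y = -3*1828 = -5484)
w(C) = (-5484 + C)/(1342 + C) (w(C) = (C - 5484)/(C + 1342) = (-5484 + C)/(1342 + C))
√(w(-1522) + o(-1542, 952)) = √((-5484 - 1522)/(1342 - 1522) - 1542) = √(-7006/(-180) - 1542) = √(-1/180*(-7006) - 1542) = √(3503/90 - 1542) = √(-135277/90) = I*√1352770/30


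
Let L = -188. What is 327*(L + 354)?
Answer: 54282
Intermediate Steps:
327*(L + 354) = 327*(-188 + 354) = 327*166 = 54282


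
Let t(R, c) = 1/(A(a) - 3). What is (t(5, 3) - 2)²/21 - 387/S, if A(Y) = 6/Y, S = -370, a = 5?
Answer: 854017/629370 ≈ 1.3569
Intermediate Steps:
t(R, c) = -5/9 (t(R, c) = 1/(6/5 - 3) = 1/(-9/5) = -5/9)
(t(5, 3) - 2)²/21 - 387/S = (-5/9 - 2)²/21 - 387/(-370) = (-23/9)²*(1/21) - 387*(-1/370) = (529/81)*(1/21) + 387/370 = 529/1701 + 387/370 = 854017/629370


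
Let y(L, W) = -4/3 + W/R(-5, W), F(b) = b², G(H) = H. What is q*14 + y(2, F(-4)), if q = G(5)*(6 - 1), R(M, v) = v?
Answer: 1049/3 ≈ 349.67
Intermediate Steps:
y(L, W) = -⅓ (y(L, W) = -4/3 + W/W = -4*⅓ + 1 = -4/3 + 1 = -⅓)
q = 25 (q = 5*(6 - 1) = 5*5 = 25)
q*14 + y(2, F(-4)) = 25*14 - ⅓ = 350 - ⅓ = 1049/3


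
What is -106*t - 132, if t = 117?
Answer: -12534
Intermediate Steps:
-106*t - 132 = -106*117 - 132 = -12402 - 132 = -12534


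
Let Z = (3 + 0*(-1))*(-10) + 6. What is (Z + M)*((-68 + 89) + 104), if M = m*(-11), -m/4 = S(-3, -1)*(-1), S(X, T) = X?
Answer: 13500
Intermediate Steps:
m = -12 (m = -(-12)*(-1) = -4*3 = -12)
Z = -24 (Z = (3 + 0)*(-10) + 6 = 3*(-10) + 6 = -30 + 6 = -24)
M = 132 (M = -12*(-11) = 132)
(Z + M)*((-68 + 89) + 104) = (-24 + 132)*((-68 + 89) + 104) = 108*(21 + 104) = 108*125 = 13500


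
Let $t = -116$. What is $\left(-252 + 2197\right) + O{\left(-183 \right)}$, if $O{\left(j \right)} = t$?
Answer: $1829$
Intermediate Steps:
$O{\left(j \right)} = -116$
$\left(-252 + 2197\right) + O{\left(-183 \right)} = \left(-252 + 2197\right) - 116 = 1945 - 116 = 1829$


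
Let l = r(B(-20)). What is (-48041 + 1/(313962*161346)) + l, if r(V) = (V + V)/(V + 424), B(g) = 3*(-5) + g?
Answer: -946669874651919799/19705383499428 ≈ -48041.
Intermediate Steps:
B(g) = -15 + g
r(V) = 2*V/(424 + V) (r(V) = (2*V)/(424 + V) = 2*V/(424 + V))
l = -70/389 (l = 2*(-15 - 20)/(424 + (-15 - 20)) = 2*(-35)/(424 - 35) = 2*(-35)/389 = 2*(-35)*(1/389) = -70/389 ≈ -0.17995)
(-48041 + 1/(313962*161346)) + l = (-48041 + 1/(313962*161346)) - 70/389 = (-48041 + (1/313962)*(1/161346)) - 70/389 = (-48041 + 1/50656512852) - 70/389 = -2433589533922931/50656512852 - 70/389 = -946669874651919799/19705383499428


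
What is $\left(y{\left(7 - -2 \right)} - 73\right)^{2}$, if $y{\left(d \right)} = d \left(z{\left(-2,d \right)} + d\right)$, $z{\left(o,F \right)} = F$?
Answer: $7921$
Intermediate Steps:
$y{\left(d \right)} = 2 d^{2}$ ($y{\left(d \right)} = d \left(d + d\right) = d 2 d = 2 d^{2}$)
$\left(y{\left(7 - -2 \right)} - 73\right)^{2} = \left(2 \left(7 - -2\right)^{2} - 73\right)^{2} = \left(2 \left(7 + 2\right)^{2} - 73\right)^{2} = \left(2 \cdot 9^{2} - 73\right)^{2} = \left(2 \cdot 81 - 73\right)^{2} = \left(162 - 73\right)^{2} = 89^{2} = 7921$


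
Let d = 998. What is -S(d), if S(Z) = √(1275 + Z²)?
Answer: -√997279 ≈ -998.64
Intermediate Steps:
-S(d) = -√(1275 + 998²) = -√(1275 + 996004) = -√997279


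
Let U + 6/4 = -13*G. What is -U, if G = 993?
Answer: 25821/2 ≈ 12911.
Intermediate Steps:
U = -25821/2 (U = -3/2 - 13*993 = -3/2 - 12909 = -25821/2 ≈ -12911.)
-U = -1*(-25821/2) = 25821/2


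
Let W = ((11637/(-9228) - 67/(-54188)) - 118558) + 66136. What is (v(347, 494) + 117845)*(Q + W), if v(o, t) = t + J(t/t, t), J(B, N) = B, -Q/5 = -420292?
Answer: 2526101409173214910/10417643 ≈ 2.4248e+11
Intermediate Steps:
Q = 2101460 (Q = -5*(-420292) = 2101460)
v(o, t) = 1 + t (v(o, t) = t + t/t = t + 1 = 1 + t)
W = -1092253611337/20835286 (W = ((11637*(-1/9228) - 67*(-1/54188)) - 118558) + 66136 = ((-3879/3076 + 67/54188) - 118558) + 66136 = (-26248645/20835286 - 118558) + 66136 = -2470216086233/20835286 + 66136 = -1092253611337/20835286 ≈ -52423.)
(v(347, 494) + 117845)*(Q + W) = ((1 + 494) + 117845)*(2101460 - 1092253611337/20835286) = (495 + 117845)*(42692266506223/20835286) = 118340*(42692266506223/20835286) = 2526101409173214910/10417643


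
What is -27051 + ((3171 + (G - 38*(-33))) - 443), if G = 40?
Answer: -23029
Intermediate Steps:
-27051 + ((3171 + (G - 38*(-33))) - 443) = -27051 + ((3171 + (40 - 38*(-33))) - 443) = -27051 + ((3171 + (40 + 1254)) - 443) = -27051 + ((3171 + 1294) - 443) = -27051 + (4465 - 443) = -27051 + 4022 = -23029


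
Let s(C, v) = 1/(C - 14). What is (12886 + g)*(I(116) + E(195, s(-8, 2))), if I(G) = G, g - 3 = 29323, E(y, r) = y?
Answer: 13127932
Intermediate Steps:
s(C, v) = 1/(-14 + C)
g = 29326 (g = 3 + 29323 = 29326)
(12886 + g)*(I(116) + E(195, s(-8, 2))) = (12886 + 29326)*(116 + 195) = 42212*311 = 13127932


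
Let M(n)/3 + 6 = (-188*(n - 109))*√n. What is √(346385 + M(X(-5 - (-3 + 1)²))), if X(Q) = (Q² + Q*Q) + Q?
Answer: √(346367 - 74448*√17) ≈ 198.52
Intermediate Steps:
X(Q) = Q + 2*Q² (X(Q) = (Q² + Q²) + Q = 2*Q² + Q = Q + 2*Q²)
M(n) = -18 + 3*√n*(20492 - 188*n) (M(n) = -18 + 3*((-188*(n - 109))*√n) = -18 + 3*((-188*(-109 + n))*√n) = -18 + 3*((20492 - 188*n)*√n) = -18 + 3*(√n*(20492 - 188*n)) = -18 + 3*√n*(20492 - 188*n))
√(346385 + M(X(-5 - (-3 + 1)²))) = √(346385 + (-18 - 564*(-1 - 2*(-5 - (-3 + 1)²))^(3/2)*(5 + (-3 + 1)²)^(3/2) + 61476*√((-5 - (-3 + 1)²)*(1 + 2*(-5 - (-3 + 1)²))))) = √(346385 + (-18 - 564*27*(-1 - 2*(-5 - 1*(-2)²))^(3/2) + 61476*√((-5 - 1*(-2)²)*(1 + 2*(-5 - 1*(-2)²))))) = √(346385 + (-18 - 564*27*(-1 - 2*(-5 - 1*4))^(3/2) + 61476*√((-5 - 1*4)*(1 + 2*(-5 - 1*4))))) = √(346385 + (-18 - 564*27*(-1 - 2*(-5 - 4))^(3/2) + 61476*√((-5 - 4)*(1 + 2*(-5 - 4))))) = √(346385 + (-18 - 564*459*√17 + 61476*√(-9*(1 + 2*(-9))))) = √(346385 + (-18 - 564*459*√17 + 61476*√(-9*(1 - 18)))) = √(346385 + (-18 - 564*459*√17 + 61476*√(-9*(-17)))) = √(346385 + (-18 - 258876*√17 + 61476*√153)) = √(346385 + (-18 - 258876*√17 + 61476*(3*√17))) = √(346385 + (-18 - 258876*√17 + 184428*√17)) = √(346385 + (-18 - 74448*√17)) = √(346367 - 74448*√17)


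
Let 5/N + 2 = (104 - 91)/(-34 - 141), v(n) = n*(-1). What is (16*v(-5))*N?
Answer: -70000/363 ≈ -192.84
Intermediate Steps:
v(n) = -n
N = -875/363 (N = 5/(-2 + (104 - 91)/(-34 - 141)) = 5/(-2 + 13/(-175)) = 5/(-2 + 13*(-1/175)) = 5/(-2 - 13/175) = 5/(-363/175) = 5*(-175/363) = -875/363 ≈ -2.4105)
(16*v(-5))*N = (16*(-1*(-5)))*(-875/363) = (16*5)*(-875/363) = 80*(-875/363) = -70000/363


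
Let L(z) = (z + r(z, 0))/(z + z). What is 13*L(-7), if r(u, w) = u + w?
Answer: 13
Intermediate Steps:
L(z) = 1 (L(z) = (z + (z + 0))/(z + z) = (z + z)/((2*z)) = (2*z)*(1/(2*z)) = 1)
13*L(-7) = 13*1 = 13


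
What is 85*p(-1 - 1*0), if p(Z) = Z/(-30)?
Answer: 17/6 ≈ 2.8333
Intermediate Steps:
p(Z) = -Z/30 (p(Z) = Z*(-1/30) = -Z/30)
85*p(-1 - 1*0) = 85*(-(-1 - 1*0)/30) = 85*(-(-1 + 0)/30) = 85*(-1/30*(-1)) = 85*(1/30) = 17/6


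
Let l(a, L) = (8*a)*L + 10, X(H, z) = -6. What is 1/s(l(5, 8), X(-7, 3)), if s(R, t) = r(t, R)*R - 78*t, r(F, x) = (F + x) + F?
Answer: 1/105408 ≈ 9.4869e-6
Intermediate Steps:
r(F, x) = x + 2*F
l(a, L) = 10 + 8*L*a (l(a, L) = 8*L*a + 10 = 10 + 8*L*a)
s(R, t) = -78*t + R*(R + 2*t) (s(R, t) = (R + 2*t)*R - 78*t = R*(R + 2*t) - 78*t = -78*t + R*(R + 2*t))
1/s(l(5, 8), X(-7, 3)) = 1/(-78*(-6) + (10 + 8*8*5)*((10 + 8*8*5) + 2*(-6))) = 1/(468 + (10 + 320)*((10 + 320) - 12)) = 1/(468 + 330*(330 - 12)) = 1/(468 + 330*318) = 1/(468 + 104940) = 1/105408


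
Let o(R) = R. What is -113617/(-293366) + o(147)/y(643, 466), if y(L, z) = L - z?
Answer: 21078337/17308594 ≈ 1.2178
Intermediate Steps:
-113617/(-293366) + o(147)/y(643, 466) = -113617/(-293366) + 147/(643 - 1*466) = -113617*(-1/293366) + 147/(643 - 466) = 113617/293366 + 147/177 = 113617/293366 + 147*(1/177) = 113617/293366 + 49/59 = 21078337/17308594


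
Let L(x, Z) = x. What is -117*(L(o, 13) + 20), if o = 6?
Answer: -3042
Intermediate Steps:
-117*(L(o, 13) + 20) = -117*(6 + 20) = -117*26 = -3042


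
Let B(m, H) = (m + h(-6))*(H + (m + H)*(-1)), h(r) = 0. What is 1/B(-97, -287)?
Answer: -1/9409 ≈ -0.00010628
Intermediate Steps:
B(m, H) = -m² (B(m, H) = (m + 0)*(H + (m + H)*(-1)) = m*(H + (H + m)*(-1)) = m*(H + (-H - m)) = m*(-m) = -m²)
1/B(-97, -287) = 1/(-1*(-97)²) = 1/(-1*9409) = 1/(-9409) = -1/9409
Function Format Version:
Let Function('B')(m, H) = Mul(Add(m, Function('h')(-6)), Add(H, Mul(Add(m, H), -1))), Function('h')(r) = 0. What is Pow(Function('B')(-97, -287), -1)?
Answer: Rational(-1, 9409) ≈ -0.00010628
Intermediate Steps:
Function('B')(m, H) = Mul(-1, Pow(m, 2)) (Function('B')(m, H) = Mul(Add(m, 0), Add(H, Mul(Add(m, H), -1))) = Mul(m, Add(H, Mul(Add(H, m), -1))) = Mul(m, Add(H, Add(Mul(-1, H), Mul(-1, m)))) = Mul(m, Mul(-1, m)) = Mul(-1, Pow(m, 2)))
Pow(Function('B')(-97, -287), -1) = Pow(Mul(-1, Pow(-97, 2)), -1) = Pow(Mul(-1, 9409), -1) = Pow(-9409, -1) = Rational(-1, 9409)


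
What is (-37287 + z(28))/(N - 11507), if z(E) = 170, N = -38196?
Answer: 37117/49703 ≈ 0.74678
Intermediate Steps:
(-37287 + z(28))/(N - 11507) = (-37287 + 170)/(-38196 - 11507) = -37117/(-49703) = -37117*(-1/49703) = 37117/49703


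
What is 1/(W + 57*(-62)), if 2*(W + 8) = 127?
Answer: -2/6957 ≈ -0.00028748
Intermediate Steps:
W = 111/2 (W = -8 + (½)*127 = -8 + 127/2 = 111/2 ≈ 55.500)
1/(W + 57*(-62)) = 1/(111/2 + 57*(-62)) = 1/(111/2 - 3534) = 1/(-6957/2) = -2/6957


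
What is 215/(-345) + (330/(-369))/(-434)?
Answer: -127102/204631 ≈ -0.62113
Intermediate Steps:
215/(-345) + (330/(-369))/(-434) = 215*(-1/345) + (330*(-1/369))*(-1/434) = -43/69 - 110/123*(-1/434) = -43/69 + 55/26691 = -127102/204631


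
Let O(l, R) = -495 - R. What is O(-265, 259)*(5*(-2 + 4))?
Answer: -7540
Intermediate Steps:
O(-265, 259)*(5*(-2 + 4)) = (-495 - 1*259)*(5*(-2 + 4)) = (-495 - 259)*(5*2) = -754*10 = -7540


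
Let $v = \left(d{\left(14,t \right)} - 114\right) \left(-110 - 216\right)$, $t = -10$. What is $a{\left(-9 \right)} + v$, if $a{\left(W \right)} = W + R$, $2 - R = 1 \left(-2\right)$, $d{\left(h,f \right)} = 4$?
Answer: $35855$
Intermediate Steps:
$v = 35860$ ($v = \left(4 - 114\right) \left(-110 - 216\right) = \left(-110\right) \left(-326\right) = 35860$)
$R = 4$ ($R = 2 - 1 \left(-2\right) = 2 - -2 = 2 + 2 = 4$)
$a{\left(W \right)} = 4 + W$ ($a{\left(W \right)} = W + 4 = 4 + W$)
$a{\left(-9 \right)} + v = \left(4 - 9\right) + 35860 = -5 + 35860 = 35855$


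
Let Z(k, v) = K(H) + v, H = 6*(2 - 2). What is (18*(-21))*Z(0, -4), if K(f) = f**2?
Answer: 1512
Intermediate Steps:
H = 0 (H = 6*0 = 0)
Z(k, v) = v (Z(k, v) = 0**2 + v = 0 + v = v)
(18*(-21))*Z(0, -4) = (18*(-21))*(-4) = -378*(-4) = 1512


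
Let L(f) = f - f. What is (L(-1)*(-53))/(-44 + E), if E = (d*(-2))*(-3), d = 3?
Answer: 0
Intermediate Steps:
L(f) = 0
E = 18 (E = (3*(-2))*(-3) = -6*(-3) = 18)
(L(-1)*(-53))/(-44 + E) = (0*(-53))/(-44 + 18) = 0/(-26) = 0*(-1/26) = 0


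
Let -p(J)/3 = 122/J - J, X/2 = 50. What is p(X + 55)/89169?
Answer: 23903/4607065 ≈ 0.0051883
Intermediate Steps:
X = 100 (X = 2*50 = 100)
p(J) = -366/J + 3*J (p(J) = -3*(122/J - J) = -3*(-J + 122/J) = -366/J + 3*J)
p(X + 55)/89169 = (-366/(100 + 55) + 3*(100 + 55))/89169 = (-366/155 + 3*155)*(1/89169) = (-366*1/155 + 465)*(1/89169) = (-366/155 + 465)*(1/89169) = (71709/155)*(1/89169) = 23903/4607065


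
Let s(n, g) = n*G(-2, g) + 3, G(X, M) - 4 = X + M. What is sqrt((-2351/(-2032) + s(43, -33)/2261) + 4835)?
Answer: sqrt(360639116033)/8636 ≈ 69.538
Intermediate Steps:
G(X, M) = 4 + M + X (G(X, M) = 4 + (X + M) = 4 + (M + X) = 4 + M + X)
s(n, g) = 3 + n*(2 + g) (s(n, g) = n*(4 + g - 2) + 3 = n*(2 + g) + 3 = 3 + n*(2 + g))
sqrt((-2351/(-2032) + s(43, -33)/2261) + 4835) = sqrt((-2351/(-2032) + (3 + 43*(2 - 33))/2261) + 4835) = sqrt((-2351*(-1/2032) + (3 + 43*(-31))*(1/2261)) + 4835) = sqrt((2351/2032 + (3 - 1333)*(1/2261)) + 4835) = sqrt((2351/2032 - 1330*1/2261) + 4835) = sqrt((2351/2032 - 10/17) + 4835) = sqrt(19647/34544 + 4835) = sqrt(167039887/34544) = sqrt(360639116033)/8636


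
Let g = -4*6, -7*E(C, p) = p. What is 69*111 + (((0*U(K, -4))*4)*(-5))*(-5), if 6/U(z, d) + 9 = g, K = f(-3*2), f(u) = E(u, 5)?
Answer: 7659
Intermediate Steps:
E(C, p) = -p/7
g = -24
f(u) = -5/7 (f(u) = -⅐*5 = -5/7)
K = -5/7 ≈ -0.71429
U(z, d) = -2/11 (U(z, d) = 6/(-9 - 24) = 6/(-33) = 6*(-1/33) = -2/11)
69*111 + (((0*U(K, -4))*4)*(-5))*(-5) = 69*111 + (((0*(-2/11))*4)*(-5))*(-5) = 7659 + ((0*4)*(-5))*(-5) = 7659 + (0*(-5))*(-5) = 7659 + 0*(-5) = 7659 + 0 = 7659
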